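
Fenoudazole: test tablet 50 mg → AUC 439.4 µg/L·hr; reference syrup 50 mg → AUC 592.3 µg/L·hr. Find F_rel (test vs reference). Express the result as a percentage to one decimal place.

F_rel = (AUC_test/D_test) / (AUC_ref/D_ref)
      = (439.4/50) / (592.3/50)
      = 8.788 / 11.846 = 0.7419 = 74.19%

F_rel = 74.2%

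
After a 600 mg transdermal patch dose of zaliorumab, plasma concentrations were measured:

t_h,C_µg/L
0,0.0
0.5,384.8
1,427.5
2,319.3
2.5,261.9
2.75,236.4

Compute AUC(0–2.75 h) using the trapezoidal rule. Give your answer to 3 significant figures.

AUC = 880 µg/L·h

Trapezoidal AUC_0→2.75:
  [0→0.5]: (0.0+384.8)/2 × 0.5 = 96.2
  [0.5→1]: (384.8+427.5)/2 × 0.5 = 203.075
  [1→2]: (427.5+319.3)/2 × 1 = 373.4
  [2→2.5]: (319.3+261.9)/2 × 0.5 = 145.3
  [2.5→2.75]: (261.9+236.4)/2 × 0.25 = 62.2875
  Sum = 880.2625 µg/L·h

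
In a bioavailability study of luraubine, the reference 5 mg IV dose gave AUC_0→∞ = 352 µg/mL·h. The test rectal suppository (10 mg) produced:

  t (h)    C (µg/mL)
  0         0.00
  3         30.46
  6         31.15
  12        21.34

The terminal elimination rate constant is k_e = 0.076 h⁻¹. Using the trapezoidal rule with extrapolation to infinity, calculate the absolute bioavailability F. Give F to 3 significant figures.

Trapezoidal AUC_0→12 (rectal suppository):
  [0→3]: (0.00+30.46)/2 × 3 = 45.69
  [3→6]: (30.46+31.15)/2 × 3 = 92.415
  [6→12]: (31.15+21.34)/2 × 6 = 157.47
  Sum = 295.575 µg/mL·h
Tail: C_last/k_e = 21.34/0.076 = 280.789
AUC_0→∞ (rectal suppository) = 295.575 + 280.789 = 576.364 µg/mL·h
F = (AUC_ev/D_ev)/(AUC_iv/D_iv) = (576.364/10)/(352/5) = 57.6364/70.4 = 0.8187

F = 0.819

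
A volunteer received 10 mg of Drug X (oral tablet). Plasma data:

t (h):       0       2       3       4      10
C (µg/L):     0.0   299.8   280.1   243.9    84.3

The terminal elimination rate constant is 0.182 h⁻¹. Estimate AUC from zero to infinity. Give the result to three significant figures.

AUC = 2300 µg/L·h

Trapezoidal AUC_0→10:
  [0→2]: (0.0+299.8)/2 × 2 = 299.8
  [2→3]: (299.8+280.1)/2 × 1 = 289.95
  [3→4]: (280.1+243.9)/2 × 1 = 262.0
  [4→10]: (243.9+84.3)/2 × 6 = 984.6
  Sum = 1836.35 µg/L·h
Extrapolated tail: C_last / k_e = 84.3 / 0.182 = 463.187
AUC_0→∞ = 1836.35 + 463.187 = 2299.537 µg/L·h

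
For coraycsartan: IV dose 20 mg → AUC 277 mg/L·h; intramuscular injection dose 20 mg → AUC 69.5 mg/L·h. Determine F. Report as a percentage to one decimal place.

F = 25.1%

F = (AUC_ev / D_ev) / (AUC_iv / D_iv)
  = (69.5/20) / (277/20)
  = 3.475 / 13.85 = 0.2509
  = 25.09%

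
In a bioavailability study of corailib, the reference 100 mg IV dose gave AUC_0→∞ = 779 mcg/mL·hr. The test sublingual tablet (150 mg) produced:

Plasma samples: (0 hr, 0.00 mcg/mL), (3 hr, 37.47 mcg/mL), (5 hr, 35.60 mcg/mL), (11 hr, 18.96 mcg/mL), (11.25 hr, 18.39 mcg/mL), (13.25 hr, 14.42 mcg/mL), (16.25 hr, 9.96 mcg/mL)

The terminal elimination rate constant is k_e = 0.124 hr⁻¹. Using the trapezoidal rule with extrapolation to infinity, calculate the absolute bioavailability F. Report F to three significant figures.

Trapezoidal AUC_0→16.25 (sublingual tablet):
  [0→3]: (0.00+37.47)/2 × 3 = 56.205
  [3→5]: (37.47+35.60)/2 × 2 = 73.07
  [5→11]: (35.60+18.96)/2 × 6 = 163.68
  [11→11.25]: (18.96+18.39)/2 × 0.25 = 4.66875
  [11.25→13.25]: (18.39+14.42)/2 × 2 = 32.81
  [13.25→16.25]: (14.42+9.96)/2 × 3 = 36.57
  Sum = 367.00375 mcg/mL·hr
Tail: C_last/k_e = 9.96/0.124 = 80.323
AUC_0→∞ (sublingual tablet) = 367.00375 + 80.323 = 447.32675 mcg/mL·hr
F = (AUC_ev/D_ev)/(AUC_iv/D_iv) = (447.32675/150)/(779/100) = 2.98218/7.79 = 0.3828

F = 0.383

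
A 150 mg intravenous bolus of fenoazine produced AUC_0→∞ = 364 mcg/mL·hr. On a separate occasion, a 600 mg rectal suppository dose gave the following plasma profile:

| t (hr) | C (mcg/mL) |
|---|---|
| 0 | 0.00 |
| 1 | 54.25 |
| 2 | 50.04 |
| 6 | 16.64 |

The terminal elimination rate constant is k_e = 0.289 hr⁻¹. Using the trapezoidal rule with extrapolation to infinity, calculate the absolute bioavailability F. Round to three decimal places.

Trapezoidal AUC_0→6 (rectal suppository):
  [0→1]: (0.00+54.25)/2 × 1 = 27.125
  [1→2]: (54.25+50.04)/2 × 1 = 52.145
  [2→6]: (50.04+16.64)/2 × 4 = 133.36
  Sum = 212.63 mcg/mL·hr
Tail: C_last/k_e = 16.64/0.289 = 57.578
AUC_0→∞ (rectal suppository) = 212.63 + 57.578 = 270.208 mcg/mL·hr
F = (AUC_ev/D_ev)/(AUC_iv/D_iv) = (270.208/600)/(364/150) = 0.450347/2.42667 = 0.1856

F = 0.186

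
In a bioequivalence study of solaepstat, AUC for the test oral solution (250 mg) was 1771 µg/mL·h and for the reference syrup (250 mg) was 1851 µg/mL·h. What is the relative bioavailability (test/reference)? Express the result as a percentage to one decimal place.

F_rel = 95.7%

F_rel = (AUC_test/D_test) / (AUC_ref/D_ref)
      = (1771/250) / (1851/250)
      = 7.084 / 7.404 = 0.9568 = 95.68%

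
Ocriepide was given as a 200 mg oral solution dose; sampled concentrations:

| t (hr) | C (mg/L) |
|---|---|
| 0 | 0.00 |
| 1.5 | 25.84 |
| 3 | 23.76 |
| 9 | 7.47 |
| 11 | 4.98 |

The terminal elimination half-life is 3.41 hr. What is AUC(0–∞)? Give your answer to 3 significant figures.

Trapezoidal AUC_0→11:
  [0→1.5]: (0.00+25.84)/2 × 1.5 = 19.38
  [1.5→3]: (25.84+23.76)/2 × 1.5 = 37.2
  [3→9]: (23.76+7.47)/2 × 6 = 93.69
  [9→11]: (7.47+4.98)/2 × 2 = 12.45
  Sum = 162.72 mg/L·hr
k_e = ln2 / t½ = 0.693147 / 3.41 = 0.2033 hr^-1
Extrapolated tail: C_last / k_e = 4.98 / 0.2033 = 24.496
AUC_0→∞ = 162.72 + 24.496 = 187.216 mg/L·hr

AUC = 187 mg/L·hr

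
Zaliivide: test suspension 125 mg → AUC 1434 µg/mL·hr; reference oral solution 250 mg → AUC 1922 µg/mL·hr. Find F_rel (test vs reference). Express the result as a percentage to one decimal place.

F_rel = (AUC_test/D_test) / (AUC_ref/D_ref)
      = (1434/125) / (1922/250)
      = 11.472 / 7.688 = 1.4922 = 149.22%

F_rel = 149.2%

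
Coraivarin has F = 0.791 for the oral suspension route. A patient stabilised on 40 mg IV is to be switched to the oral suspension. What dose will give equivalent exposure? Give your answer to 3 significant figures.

D_oral = 50.6 mg

For equal systemic exposure: F × D_ev = D_iv
D_ev = D_iv / F = 40 / 0.791 = 50.5689 mg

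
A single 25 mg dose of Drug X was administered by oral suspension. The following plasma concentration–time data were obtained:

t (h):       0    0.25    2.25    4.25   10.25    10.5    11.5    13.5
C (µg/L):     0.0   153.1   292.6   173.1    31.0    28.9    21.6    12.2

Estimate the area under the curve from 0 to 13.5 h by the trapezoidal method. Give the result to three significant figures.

Trapezoidal AUC_0→13.5:
  [0→0.25]: (0.0+153.1)/2 × 0.25 = 19.1375
  [0.25→2.25]: (153.1+292.6)/2 × 2 = 445.7
  [2.25→4.25]: (292.6+173.1)/2 × 2 = 465.7
  [4.25→10.25]: (173.1+31.0)/2 × 6 = 612.3
  [10.25→10.5]: (31.0+28.9)/2 × 0.25 = 7.4875
  [10.5→11.5]: (28.9+21.6)/2 × 1 = 25.25
  [11.5→13.5]: (21.6+12.2)/2 × 2 = 33.8
  Sum = 1609.375 µg/L·h

AUC = 1610 µg/L·h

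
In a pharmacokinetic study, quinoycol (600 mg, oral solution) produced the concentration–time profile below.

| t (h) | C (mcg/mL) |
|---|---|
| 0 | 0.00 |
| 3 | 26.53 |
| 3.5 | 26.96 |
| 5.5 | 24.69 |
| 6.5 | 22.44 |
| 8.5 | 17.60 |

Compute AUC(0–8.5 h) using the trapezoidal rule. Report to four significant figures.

Trapezoidal AUC_0→8.5:
  [0→3]: (0.00+26.53)/2 × 3 = 39.795
  [3→3.5]: (26.53+26.96)/2 × 0.5 = 13.3725
  [3.5→5.5]: (26.96+24.69)/2 × 2 = 51.65
  [5.5→6.5]: (24.69+22.44)/2 × 1 = 23.565
  [6.5→8.5]: (22.44+17.60)/2 × 2 = 40.04
  Sum = 168.4225 mcg/mL·h

AUC = 168.4 mcg/mL·h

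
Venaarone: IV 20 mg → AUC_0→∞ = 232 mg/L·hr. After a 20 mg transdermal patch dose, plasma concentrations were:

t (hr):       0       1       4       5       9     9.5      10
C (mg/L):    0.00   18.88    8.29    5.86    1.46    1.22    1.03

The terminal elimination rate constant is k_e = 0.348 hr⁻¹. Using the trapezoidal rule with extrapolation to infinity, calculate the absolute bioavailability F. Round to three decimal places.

Trapezoidal AUC_0→10 (transdermal patch):
  [0→1]: (0.00+18.88)/2 × 1 = 9.44
  [1→4]: (18.88+8.29)/2 × 3 = 40.755
  [4→5]: (8.29+5.86)/2 × 1 = 7.075
  [5→9]: (5.86+1.46)/2 × 4 = 14.64
  [9→9.5]: (1.46+1.22)/2 × 0.5 = 0.67
  [9.5→10]: (1.22+1.03)/2 × 0.5 = 0.5625
  Sum = 73.1425 mg/L·hr
Tail: C_last/k_e = 1.03/0.348 = 2.960
AUC_0→∞ (transdermal patch) = 73.1425 + 2.960 = 76.1025 mg/L·hr
F = (AUC_ev/D_ev)/(AUC_iv/D_iv) = (76.1025/20)/(232/20) = 3.805125/11.6 = 0.3280

F = 0.328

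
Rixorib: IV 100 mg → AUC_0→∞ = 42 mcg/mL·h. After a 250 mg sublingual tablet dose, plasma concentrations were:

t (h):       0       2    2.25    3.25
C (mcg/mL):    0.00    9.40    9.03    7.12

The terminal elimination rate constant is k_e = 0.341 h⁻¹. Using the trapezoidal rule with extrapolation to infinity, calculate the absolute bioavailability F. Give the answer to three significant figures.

Trapezoidal AUC_0→3.25 (sublingual tablet):
  [0→2]: (0.00+9.40)/2 × 2 = 9.4
  [2→2.25]: (9.40+9.03)/2 × 0.25 = 2.30375
  [2.25→3.25]: (9.03+7.12)/2 × 1 = 8.075
  Sum = 19.77875 mcg/mL·h
Tail: C_last/k_e = 7.12/0.341 = 20.880
AUC_0→∞ (sublingual tablet) = 19.77875 + 20.880 = 40.65875 mcg/mL·h
F = (AUC_ev/D_ev)/(AUC_iv/D_iv) = (40.65875/250)/(42/100) = 0.162635/0.42 = 0.3872

F = 0.387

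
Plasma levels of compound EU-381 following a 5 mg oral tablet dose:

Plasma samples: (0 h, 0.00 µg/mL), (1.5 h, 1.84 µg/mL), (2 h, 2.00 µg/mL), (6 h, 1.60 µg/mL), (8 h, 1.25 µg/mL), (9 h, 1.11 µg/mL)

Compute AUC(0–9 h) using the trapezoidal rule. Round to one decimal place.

AUC = 13.6 µg/mL·h

Trapezoidal AUC_0→9:
  [0→1.5]: (0.00+1.84)/2 × 1.5 = 1.38
  [1.5→2]: (1.84+2.00)/2 × 0.5 = 0.96
  [2→6]: (2.00+1.60)/2 × 4 = 7.2
  [6→8]: (1.60+1.25)/2 × 2 = 2.85
  [8→9]: (1.25+1.11)/2 × 1 = 1.18
  Sum = 13.57 µg/mL·h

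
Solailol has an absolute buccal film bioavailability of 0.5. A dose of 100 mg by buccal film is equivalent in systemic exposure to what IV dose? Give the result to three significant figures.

D_iv = 50.0 mg

Systemic exposure from an extravascular dose = F × D_ev, so the equivalent IV dose is F × D_ev.
D_iv = F × D_ev = 0.5 × 100 = 50 mg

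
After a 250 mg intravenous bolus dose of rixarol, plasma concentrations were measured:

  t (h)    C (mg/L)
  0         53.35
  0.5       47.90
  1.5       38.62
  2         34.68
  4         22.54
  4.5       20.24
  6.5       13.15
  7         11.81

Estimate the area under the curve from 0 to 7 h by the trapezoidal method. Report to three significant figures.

AUC = 194 mg/L·h

Trapezoidal AUC_0→7:
  [0→0.5]: (53.35+47.90)/2 × 0.5 = 25.3125
  [0.5→1.5]: (47.90+38.62)/2 × 1 = 43.26
  [1.5→2]: (38.62+34.68)/2 × 0.5 = 18.325
  [2→4]: (34.68+22.54)/2 × 2 = 57.22
  [4→4.5]: (22.54+20.24)/2 × 0.5 = 10.695
  [4.5→6.5]: (20.24+13.15)/2 × 2 = 33.39
  [6.5→7]: (13.15+11.81)/2 × 0.5 = 6.24
  Sum = 194.4425 mg/L·h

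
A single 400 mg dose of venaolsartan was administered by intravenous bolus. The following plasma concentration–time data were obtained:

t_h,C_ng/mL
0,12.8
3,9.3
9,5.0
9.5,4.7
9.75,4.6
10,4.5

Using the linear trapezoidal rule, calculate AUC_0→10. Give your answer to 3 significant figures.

Trapezoidal AUC_0→10:
  [0→3]: (12.8+9.3)/2 × 3 = 33.15
  [3→9]: (9.3+5.0)/2 × 6 = 42.9
  [9→9.5]: (5.0+4.7)/2 × 0.5 = 2.425
  [9.5→9.75]: (4.7+4.6)/2 × 0.25 = 1.1625
  [9.75→10]: (4.6+4.5)/2 × 0.25 = 1.1375
  Sum = 80.775 ng/mL·h

AUC = 80.8 ng/mL·h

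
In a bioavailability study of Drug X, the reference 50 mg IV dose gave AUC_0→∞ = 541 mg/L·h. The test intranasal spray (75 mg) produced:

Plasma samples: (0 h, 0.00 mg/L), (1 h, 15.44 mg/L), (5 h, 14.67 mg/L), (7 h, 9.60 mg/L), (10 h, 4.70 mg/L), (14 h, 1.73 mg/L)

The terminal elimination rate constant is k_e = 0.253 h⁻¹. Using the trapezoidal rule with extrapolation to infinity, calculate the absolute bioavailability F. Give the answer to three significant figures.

F = 0.164

Trapezoidal AUC_0→14 (intranasal spray):
  [0→1]: (0.00+15.44)/2 × 1 = 7.72
  [1→5]: (15.44+14.67)/2 × 4 = 60.22
  [5→7]: (14.67+9.60)/2 × 2 = 24.27
  [7→10]: (9.60+4.70)/2 × 3 = 21.45
  [10→14]: (4.70+1.73)/2 × 4 = 12.86
  Sum = 126.52 mg/L·h
Tail: C_last/k_e = 1.73/0.253 = 6.838
AUC_0→∞ (intranasal spray) = 126.52 + 6.838 = 133.358 mg/L·h
F = (AUC_ev/D_ev)/(AUC_iv/D_iv) = (133.358/75)/(541/50) = 1.77811/10.82 = 0.1643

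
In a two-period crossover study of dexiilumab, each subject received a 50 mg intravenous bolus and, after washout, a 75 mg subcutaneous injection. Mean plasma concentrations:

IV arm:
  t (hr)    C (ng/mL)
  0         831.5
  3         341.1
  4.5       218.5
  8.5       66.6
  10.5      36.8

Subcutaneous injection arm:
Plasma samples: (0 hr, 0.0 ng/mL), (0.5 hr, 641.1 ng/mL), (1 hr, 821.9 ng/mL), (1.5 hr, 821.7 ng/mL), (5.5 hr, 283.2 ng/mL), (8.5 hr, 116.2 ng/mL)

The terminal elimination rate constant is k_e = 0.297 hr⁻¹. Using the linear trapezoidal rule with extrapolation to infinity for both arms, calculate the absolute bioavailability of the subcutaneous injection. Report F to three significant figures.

Trapezoidal AUC_0→10.5 (IV):
  [0→3]: (831.5+341.1)/2 × 3 = 1758.9
  [3→4.5]: (341.1+218.5)/2 × 1.5 = 419.7
  [4.5→8.5]: (218.5+66.6)/2 × 4 = 570.2
  [8.5→10.5]: (66.6+36.8)/2 × 2 = 103.4
  Sum = 2852.2 ng/mL·hr
IV tail: 36.8/0.297 = 123.906; AUC_iv,0→∞ = 2852.2 + 123.906 = 2976.106 ng/mL·hr
Trapezoidal AUC_0→8.5 (subcutaneous injection):
  [0→0.5]: (0.0+641.1)/2 × 0.5 = 160.275
  [0.5→1]: (641.1+821.9)/2 × 0.5 = 365.75
  [1→1.5]: (821.9+821.7)/2 × 0.5 = 410.9
  [1.5→5.5]: (821.7+283.2)/2 × 4 = 2209.8
  [5.5→8.5]: (283.2+116.2)/2 × 3 = 599.1
  Sum = 3745.825 ng/mL·hr
subcutaneous injection tail: 116.2/0.297 = 391.246; AUC_ev,0→∞ = 3745.825 + 391.246 = 4137.071 ng/mL·hr
F = (AUC_ev/D_ev)/(AUC_iv/D_iv) = (4137.071/75)/(2976.106/50) = 55.1609/59.52212 = 0.9267

F = 0.927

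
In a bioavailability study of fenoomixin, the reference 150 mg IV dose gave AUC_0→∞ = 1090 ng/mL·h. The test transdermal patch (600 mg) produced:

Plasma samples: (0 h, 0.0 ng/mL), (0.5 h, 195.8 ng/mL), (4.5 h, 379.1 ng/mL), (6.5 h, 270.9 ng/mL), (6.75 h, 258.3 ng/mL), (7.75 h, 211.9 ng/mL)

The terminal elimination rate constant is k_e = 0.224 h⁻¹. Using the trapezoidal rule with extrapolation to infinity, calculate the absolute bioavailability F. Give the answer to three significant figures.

F = 0.710

Trapezoidal AUC_0→7.75 (transdermal patch):
  [0→0.5]: (0.0+195.8)/2 × 0.5 = 48.95
  [0.5→4.5]: (195.8+379.1)/2 × 4 = 1149.8
  [4.5→6.5]: (379.1+270.9)/2 × 2 = 650.0
  [6.5→6.75]: (270.9+258.3)/2 × 0.25 = 66.15
  [6.75→7.75]: (258.3+211.9)/2 × 1 = 235.1
  Sum = 2150.0 ng/mL·h
Tail: C_last/k_e = 211.9/0.224 = 945.982
AUC_0→∞ (transdermal patch) = 2150.0 + 945.982 = 3095.982 ng/mL·h
F = (AUC_ev/D_ev)/(AUC_iv/D_iv) = (3095.982/600)/(1090/150) = 5.15997/7.26667 = 0.7101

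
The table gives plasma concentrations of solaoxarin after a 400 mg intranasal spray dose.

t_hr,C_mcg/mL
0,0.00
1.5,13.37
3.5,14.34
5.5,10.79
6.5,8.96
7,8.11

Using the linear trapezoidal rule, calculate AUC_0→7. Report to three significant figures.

AUC = 77.0 mcg/mL·hr

Trapezoidal AUC_0→7:
  [0→1.5]: (0.00+13.37)/2 × 1.5 = 10.0275
  [1.5→3.5]: (13.37+14.34)/2 × 2 = 27.71
  [3.5→5.5]: (14.34+10.79)/2 × 2 = 25.13
  [5.5→6.5]: (10.79+8.96)/2 × 1 = 9.875
  [6.5→7]: (8.96+8.11)/2 × 0.5 = 4.2675
  Sum = 77.01 mcg/mL·hr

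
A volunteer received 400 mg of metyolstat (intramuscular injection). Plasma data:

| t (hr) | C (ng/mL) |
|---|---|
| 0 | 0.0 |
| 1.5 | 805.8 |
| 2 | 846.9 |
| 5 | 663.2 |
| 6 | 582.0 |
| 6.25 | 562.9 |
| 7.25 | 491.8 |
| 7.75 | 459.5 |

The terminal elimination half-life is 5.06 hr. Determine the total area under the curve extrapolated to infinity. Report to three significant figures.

Trapezoidal AUC_0→7.75:
  [0→1.5]: (0.0+805.8)/2 × 1.5 = 604.35
  [1.5→2]: (805.8+846.9)/2 × 0.5 = 413.175
  [2→5]: (846.9+663.2)/2 × 3 = 2265.15
  [5→6]: (663.2+582.0)/2 × 1 = 622.6
  [6→6.25]: (582.0+562.9)/2 × 0.25 = 143.1125
  [6.25→7.25]: (562.9+491.8)/2 × 1 = 527.35
  [7.25→7.75]: (491.8+459.5)/2 × 0.5 = 237.825
  Sum = 4813.5625 ng/mL·hr
k_e = ln2 / t½ = 0.693147 / 5.06 = 0.1370 hr^-1
Extrapolated tail: C_last / k_e = 459.5 / 0.137 = 3354.015
AUC_0→∞ = 4813.5625 + 3354.015 = 8167.5775 ng/mL·hr

AUC = 8170 ng/mL·hr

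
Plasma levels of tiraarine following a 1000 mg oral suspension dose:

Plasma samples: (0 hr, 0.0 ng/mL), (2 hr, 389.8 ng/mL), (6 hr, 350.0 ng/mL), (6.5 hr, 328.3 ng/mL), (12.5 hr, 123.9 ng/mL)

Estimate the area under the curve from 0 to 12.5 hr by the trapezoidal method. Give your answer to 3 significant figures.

AUC = 3400 ng/mL·hr

Trapezoidal AUC_0→12.5:
  [0→2]: (0.0+389.8)/2 × 2 = 389.8
  [2→6]: (389.8+350.0)/2 × 4 = 1479.6
  [6→6.5]: (350.0+328.3)/2 × 0.5 = 169.575
  [6.5→12.5]: (328.3+123.9)/2 × 6 = 1356.6
  Sum = 3395.575 ng/mL·hr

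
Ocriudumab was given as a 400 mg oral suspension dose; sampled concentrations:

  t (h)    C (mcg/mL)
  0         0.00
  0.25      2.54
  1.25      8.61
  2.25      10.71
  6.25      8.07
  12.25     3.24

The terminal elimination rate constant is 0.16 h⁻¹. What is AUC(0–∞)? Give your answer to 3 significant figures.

Trapezoidal AUC_0→12.25:
  [0→0.25]: (0.00+2.54)/2 × 0.25 = 0.3175
  [0.25→1.25]: (2.54+8.61)/2 × 1 = 5.575
  [1.25→2.25]: (8.61+10.71)/2 × 1 = 9.66
  [2.25→6.25]: (10.71+8.07)/2 × 4 = 37.56
  [6.25→12.25]: (8.07+3.24)/2 × 6 = 33.93
  Sum = 87.0425 mcg/mL·h
Extrapolated tail: C_last / k_e = 3.24 / 0.16 = 20.250
AUC_0→∞ = 87.0425 + 20.250 = 107.2925 mcg/mL·h

AUC = 107 mcg/mL·h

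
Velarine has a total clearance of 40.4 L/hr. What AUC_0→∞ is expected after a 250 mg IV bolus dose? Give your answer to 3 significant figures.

AUC_0→∞ = Dose_iv / CL
        = 250 / 40.4 = 6.18812 mg/L·hr

AUC = 6.19 mg/L·hr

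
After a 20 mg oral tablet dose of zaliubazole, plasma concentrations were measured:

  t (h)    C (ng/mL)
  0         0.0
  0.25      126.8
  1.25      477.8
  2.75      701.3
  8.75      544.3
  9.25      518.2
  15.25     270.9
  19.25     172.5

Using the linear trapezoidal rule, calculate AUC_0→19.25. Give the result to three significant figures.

Trapezoidal AUC_0→19.25:
  [0→0.25]: (0.0+126.8)/2 × 0.25 = 15.85
  [0.25→1.25]: (126.8+477.8)/2 × 1 = 302.3
  [1.25→2.75]: (477.8+701.3)/2 × 1.5 = 884.325
  [2.75→8.75]: (701.3+544.3)/2 × 6 = 3736.8
  [8.75→9.25]: (544.3+518.2)/2 × 0.5 = 265.625
  [9.25→15.25]: (518.2+270.9)/2 × 6 = 2367.3
  [15.25→19.25]: (270.9+172.5)/2 × 4 = 886.8
  Sum = 8459.0 ng/mL·h

AUC = 8460 ng/mL·h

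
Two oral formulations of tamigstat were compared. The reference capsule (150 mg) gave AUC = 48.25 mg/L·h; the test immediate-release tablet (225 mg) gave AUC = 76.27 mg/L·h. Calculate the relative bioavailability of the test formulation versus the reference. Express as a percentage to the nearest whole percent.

F_rel = 105%

F_rel = (AUC_test/D_test) / (AUC_ref/D_ref)
      = (76.27/225) / (48.25/150)
      = 0.338978 / 0.321667 = 1.0538 = 105.38%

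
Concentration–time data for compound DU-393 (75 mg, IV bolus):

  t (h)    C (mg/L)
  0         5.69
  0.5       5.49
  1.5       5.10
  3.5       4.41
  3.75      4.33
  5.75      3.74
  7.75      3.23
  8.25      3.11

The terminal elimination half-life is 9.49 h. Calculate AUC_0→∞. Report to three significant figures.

Trapezoidal AUC_0→8.25:
  [0→0.5]: (5.69+5.49)/2 × 0.5 = 2.795
  [0.5→1.5]: (5.49+5.10)/2 × 1 = 5.295
  [1.5→3.5]: (5.10+4.41)/2 × 2 = 9.51
  [3.5→3.75]: (4.41+4.33)/2 × 0.25 = 1.0925
  [3.75→5.75]: (4.33+3.74)/2 × 2 = 8.07
  [5.75→7.75]: (3.74+3.23)/2 × 2 = 6.97
  [7.75→8.25]: (3.23+3.11)/2 × 0.5 = 1.585
  Sum = 35.3175 mg/L·h
k_e = ln2 / t½ = 0.693147 / 9.49 = 0.0730 h^-1
Extrapolated tail: C_last / k_e = 3.11 / 0.073 = 42.603
AUC_0→∞ = 35.3175 + 42.603 = 77.9205 mg/L·h

AUC = 77.9 mg/L·h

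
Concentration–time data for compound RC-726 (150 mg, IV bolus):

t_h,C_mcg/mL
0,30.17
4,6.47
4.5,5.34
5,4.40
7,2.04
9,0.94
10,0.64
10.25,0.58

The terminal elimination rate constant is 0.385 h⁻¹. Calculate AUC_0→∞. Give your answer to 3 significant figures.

Trapezoidal AUC_0→10.25:
  [0→4]: (30.17+6.47)/2 × 4 = 73.28
  [4→4.5]: (6.47+5.34)/2 × 0.5 = 2.9525
  [4.5→5]: (5.34+4.40)/2 × 0.5 = 2.435
  [5→7]: (4.40+2.04)/2 × 2 = 6.44
  [7→9]: (2.04+0.94)/2 × 2 = 2.98
  [9→10]: (0.94+0.64)/2 × 1 = 0.79
  [10→10.25]: (0.64+0.58)/2 × 0.25 = 0.1525
  Sum = 89.03 mcg/mL·h
Extrapolated tail: C_last / k_e = 0.58 / 0.385 = 1.506
AUC_0→∞ = 89.03 + 1.506 = 90.536 mcg/mL·h

AUC = 90.5 mcg/mL·h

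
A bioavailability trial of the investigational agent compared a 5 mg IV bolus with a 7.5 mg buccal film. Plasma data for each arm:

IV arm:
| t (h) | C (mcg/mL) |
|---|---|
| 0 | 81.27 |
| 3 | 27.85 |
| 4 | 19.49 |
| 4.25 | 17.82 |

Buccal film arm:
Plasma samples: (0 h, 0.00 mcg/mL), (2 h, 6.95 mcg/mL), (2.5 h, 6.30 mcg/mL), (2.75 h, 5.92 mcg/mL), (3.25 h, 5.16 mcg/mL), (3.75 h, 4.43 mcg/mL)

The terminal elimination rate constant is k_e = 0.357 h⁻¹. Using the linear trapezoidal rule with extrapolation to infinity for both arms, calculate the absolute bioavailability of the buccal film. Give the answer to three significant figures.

F = 0.0809

Trapezoidal AUC_0→4.25 (IV):
  [0→3]: (81.27+27.85)/2 × 3 = 163.68
  [3→4]: (27.85+19.49)/2 × 1 = 23.67
  [4→4.25]: (19.49+17.82)/2 × 0.25 = 4.66375
  Sum = 192.01375 mcg/mL·h
IV tail: 17.82/0.357 = 49.916; AUC_iv,0→∞ = 192.01375 + 49.916 = 241.92975 mcg/mL·h
Trapezoidal AUC_0→3.75 (buccal film):
  [0→2]: (0.00+6.95)/2 × 2 = 6.95
  [2→2.5]: (6.95+6.30)/2 × 0.5 = 3.3125
  [2.5→2.75]: (6.30+5.92)/2 × 0.25 = 1.5275
  [2.75→3.25]: (5.92+5.16)/2 × 0.5 = 2.77
  [3.25→3.75]: (5.16+4.43)/2 × 0.5 = 2.3975
  Sum = 16.9575 mcg/mL·h
buccal film tail: 4.43/0.357 = 12.409; AUC_ev,0→∞ = 16.9575 + 12.409 = 29.3665 mcg/mL·h
F = (AUC_ev/D_ev)/(AUC_iv/D_iv) = (29.3665/7.5)/(241.92975/5) = 3.91553/48.38595 = 0.0809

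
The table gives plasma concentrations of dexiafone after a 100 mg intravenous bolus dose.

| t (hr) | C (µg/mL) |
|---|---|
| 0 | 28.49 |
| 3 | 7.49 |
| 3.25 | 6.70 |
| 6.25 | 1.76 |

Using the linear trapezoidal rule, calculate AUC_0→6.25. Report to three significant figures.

AUC = 68.4 µg/mL·hr

Trapezoidal AUC_0→6.25:
  [0→3]: (28.49+7.49)/2 × 3 = 53.97
  [3→3.25]: (7.49+6.70)/2 × 0.25 = 1.77375
  [3.25→6.25]: (6.70+1.76)/2 × 3 = 12.69
  Sum = 68.43375 µg/mL·hr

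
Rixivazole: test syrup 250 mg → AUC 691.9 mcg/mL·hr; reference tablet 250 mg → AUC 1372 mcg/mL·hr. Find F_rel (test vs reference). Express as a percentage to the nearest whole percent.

F_rel = (AUC_test/D_test) / (AUC_ref/D_ref)
      = (691.9/250) / (1372/250)
      = 2.7676 / 5.488 = 0.5043 = 50.43%

F_rel = 50%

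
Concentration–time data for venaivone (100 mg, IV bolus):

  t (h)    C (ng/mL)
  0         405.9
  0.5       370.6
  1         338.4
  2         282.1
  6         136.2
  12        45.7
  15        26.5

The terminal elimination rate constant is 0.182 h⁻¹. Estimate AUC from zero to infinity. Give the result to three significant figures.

AUC = 2320 ng/mL·h

Trapezoidal AUC_0→15:
  [0→0.5]: (405.9+370.6)/2 × 0.5 = 194.125
  [0.5→1]: (370.6+338.4)/2 × 0.5 = 177.25
  [1→2]: (338.4+282.1)/2 × 1 = 310.25
  [2→6]: (282.1+136.2)/2 × 4 = 836.6
  [6→12]: (136.2+45.7)/2 × 6 = 545.7
  [12→15]: (45.7+26.5)/2 × 3 = 108.3
  Sum = 2172.225 ng/mL·h
Extrapolated tail: C_last / k_e = 26.5 / 0.182 = 145.604
AUC_0→∞ = 2172.225 + 145.604 = 2317.829 ng/mL·h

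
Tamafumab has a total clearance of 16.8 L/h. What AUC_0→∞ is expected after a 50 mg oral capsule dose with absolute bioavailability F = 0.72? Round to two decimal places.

AUC = 2.14 mg/L·h

AUC_0→∞ = F × Dose / CL
        = 0.72 × 50 / 16.8 = 2.14286 mg/L·h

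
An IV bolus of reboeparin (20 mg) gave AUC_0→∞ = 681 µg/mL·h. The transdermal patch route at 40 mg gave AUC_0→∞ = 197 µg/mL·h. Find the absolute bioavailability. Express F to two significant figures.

F = 0.14

F = (AUC_ev / D_ev) / (AUC_iv / D_iv)
  = (197/40) / (681/20)
  = 4.925 / 34.05 = 0.1446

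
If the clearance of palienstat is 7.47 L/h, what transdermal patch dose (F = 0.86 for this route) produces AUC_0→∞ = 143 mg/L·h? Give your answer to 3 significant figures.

Dose = 1240 mg

Dose = CL × AUC_0→∞ / F
     = 7.47 × 143 / 0.86 = 1242.1 mg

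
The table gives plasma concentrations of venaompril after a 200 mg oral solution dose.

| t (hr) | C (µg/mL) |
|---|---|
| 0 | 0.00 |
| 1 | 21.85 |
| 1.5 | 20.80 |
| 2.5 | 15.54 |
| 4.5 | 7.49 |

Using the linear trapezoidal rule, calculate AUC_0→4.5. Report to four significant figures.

AUC = 62.79 µg/mL·hr

Trapezoidal AUC_0→4.5:
  [0→1]: (0.00+21.85)/2 × 1 = 10.925
  [1→1.5]: (21.85+20.80)/2 × 0.5 = 10.6625
  [1.5→2.5]: (20.80+15.54)/2 × 1 = 18.17
  [2.5→4.5]: (15.54+7.49)/2 × 2 = 23.03
  Sum = 62.7875 µg/mL·hr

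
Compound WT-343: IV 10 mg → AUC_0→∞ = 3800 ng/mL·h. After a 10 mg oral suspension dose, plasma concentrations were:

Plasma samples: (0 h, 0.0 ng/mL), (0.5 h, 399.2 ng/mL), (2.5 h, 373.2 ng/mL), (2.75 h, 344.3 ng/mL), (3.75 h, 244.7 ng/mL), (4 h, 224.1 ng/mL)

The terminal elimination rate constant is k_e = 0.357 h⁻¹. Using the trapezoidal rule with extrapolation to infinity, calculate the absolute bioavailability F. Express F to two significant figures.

F = 0.51

Trapezoidal AUC_0→4 (oral suspension):
  [0→0.5]: (0.0+399.2)/2 × 0.5 = 99.8
  [0.5→2.5]: (399.2+373.2)/2 × 2 = 772.4
  [2.5→2.75]: (373.2+344.3)/2 × 0.25 = 89.6875
  [2.75→3.75]: (344.3+244.7)/2 × 1 = 294.5
  [3.75→4]: (244.7+224.1)/2 × 0.25 = 58.6
  Sum = 1314.9875 ng/mL·h
Tail: C_last/k_e = 224.1/0.357 = 627.731
AUC_0→∞ (oral suspension) = 1314.9875 + 627.731 = 1942.7185 ng/mL·h
F = (AUC_ev/D_ev)/(AUC_iv/D_iv) = (1942.7185/10)/(3800/10) = 194.27185/380 = 0.5112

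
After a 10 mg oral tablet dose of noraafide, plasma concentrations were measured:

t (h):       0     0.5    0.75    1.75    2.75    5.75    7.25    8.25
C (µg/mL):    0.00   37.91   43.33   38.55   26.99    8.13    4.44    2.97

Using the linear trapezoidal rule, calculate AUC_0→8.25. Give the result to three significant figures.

Trapezoidal AUC_0→8.25:
  [0→0.5]: (0.00+37.91)/2 × 0.5 = 9.4775
  [0.5→0.75]: (37.91+43.33)/2 × 0.25 = 10.155
  [0.75→1.75]: (43.33+38.55)/2 × 1 = 40.94
  [1.75→2.75]: (38.55+26.99)/2 × 1 = 32.77
  [2.75→5.75]: (26.99+8.13)/2 × 3 = 52.68
  [5.75→7.25]: (8.13+4.44)/2 × 1.5 = 9.4275
  [7.25→8.25]: (4.44+2.97)/2 × 1 = 3.705
  Sum = 159.155 µg/mL·h

AUC = 159 µg/mL·h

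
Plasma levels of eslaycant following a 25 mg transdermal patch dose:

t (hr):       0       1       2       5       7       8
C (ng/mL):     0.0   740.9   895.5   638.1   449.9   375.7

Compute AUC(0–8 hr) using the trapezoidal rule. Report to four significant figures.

AUC = 4990 ng/mL·hr

Trapezoidal AUC_0→8:
  [0→1]: (0.0+740.9)/2 × 1 = 370.45
  [1→2]: (740.9+895.5)/2 × 1 = 818.2
  [2→5]: (895.5+638.1)/2 × 3 = 2300.4
  [5→7]: (638.1+449.9)/2 × 2 = 1088.0
  [7→8]: (449.9+375.7)/2 × 1 = 412.8
  Sum = 4989.85 ng/mL·hr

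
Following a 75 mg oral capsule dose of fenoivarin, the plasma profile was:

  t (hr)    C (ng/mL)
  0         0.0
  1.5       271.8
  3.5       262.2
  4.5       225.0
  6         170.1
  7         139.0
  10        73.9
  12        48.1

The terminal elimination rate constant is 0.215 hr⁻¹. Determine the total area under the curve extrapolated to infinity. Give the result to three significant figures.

Trapezoidal AUC_0→12:
  [0→1.5]: (0.0+271.8)/2 × 1.5 = 203.85
  [1.5→3.5]: (271.8+262.2)/2 × 2 = 534.0
  [3.5→4.5]: (262.2+225.0)/2 × 1 = 243.6
  [4.5→6]: (225.0+170.1)/2 × 1.5 = 296.325
  [6→7]: (170.1+139.0)/2 × 1 = 154.55
  [7→10]: (139.0+73.9)/2 × 3 = 319.35
  [10→12]: (73.9+48.1)/2 × 2 = 122.0
  Sum = 1873.675 ng/mL·hr
Extrapolated tail: C_last / k_e = 48.1 / 0.215 = 223.721
AUC_0→∞ = 1873.675 + 223.721 = 2097.396 ng/mL·hr

AUC = 2100 ng/mL·hr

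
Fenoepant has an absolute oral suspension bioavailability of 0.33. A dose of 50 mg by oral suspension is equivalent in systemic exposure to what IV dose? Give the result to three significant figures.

Systemic exposure from an extravascular dose = F × D_ev, so the equivalent IV dose is F × D_ev.
D_iv = F × D_ev = 0.33 × 50 = 16.5 mg

D_iv = 16.5 mg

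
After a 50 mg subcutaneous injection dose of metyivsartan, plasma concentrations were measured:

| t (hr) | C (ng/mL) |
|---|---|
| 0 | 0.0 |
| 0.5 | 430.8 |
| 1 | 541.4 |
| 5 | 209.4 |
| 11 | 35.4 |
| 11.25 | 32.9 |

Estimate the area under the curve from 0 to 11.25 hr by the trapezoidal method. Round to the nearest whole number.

Trapezoidal AUC_0→11.25:
  [0→0.5]: (0.0+430.8)/2 × 0.5 = 107.7
  [0.5→1]: (430.8+541.4)/2 × 0.5 = 243.05
  [1→5]: (541.4+209.4)/2 × 4 = 1501.6
  [5→11]: (209.4+35.4)/2 × 6 = 734.4
  [11→11.25]: (35.4+32.9)/2 × 0.25 = 8.5375
  Sum = 2595.2875 ng/mL·hr

AUC = 2595 ng/mL·hr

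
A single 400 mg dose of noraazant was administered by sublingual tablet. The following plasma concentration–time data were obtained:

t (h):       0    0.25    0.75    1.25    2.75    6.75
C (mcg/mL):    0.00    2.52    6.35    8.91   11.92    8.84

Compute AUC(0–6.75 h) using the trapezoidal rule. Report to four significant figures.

Trapezoidal AUC_0→6.75:
  [0→0.25]: (0.00+2.52)/2 × 0.25 = 0.315
  [0.25→0.75]: (2.52+6.35)/2 × 0.5 = 2.2175
  [0.75→1.25]: (6.35+8.91)/2 × 0.5 = 3.815
  [1.25→2.75]: (8.91+11.92)/2 × 1.5 = 15.6225
  [2.75→6.75]: (11.92+8.84)/2 × 4 = 41.52
  Sum = 63.49 mcg/mL·h

AUC = 63.49 mcg/mL·h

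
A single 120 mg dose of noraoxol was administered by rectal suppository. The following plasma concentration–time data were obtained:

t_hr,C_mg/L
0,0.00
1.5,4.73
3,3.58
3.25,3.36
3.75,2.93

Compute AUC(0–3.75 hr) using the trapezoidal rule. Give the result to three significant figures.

Trapezoidal AUC_0→3.75:
  [0→1.5]: (0.00+4.73)/2 × 1.5 = 3.5475
  [1.5→3]: (4.73+3.58)/2 × 1.5 = 6.2325
  [3→3.25]: (3.58+3.36)/2 × 0.25 = 0.8675
  [3.25→3.75]: (3.36+2.93)/2 × 0.5 = 1.5725
  Sum = 12.22 mg/L·hr

AUC = 12.2 mg/L·hr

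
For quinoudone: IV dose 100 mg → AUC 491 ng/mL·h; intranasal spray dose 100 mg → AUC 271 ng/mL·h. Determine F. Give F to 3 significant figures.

F = 0.552

F = (AUC_ev / D_ev) / (AUC_iv / D_iv)
  = (271/100) / (491/100)
  = 2.71 / 4.91 = 0.5519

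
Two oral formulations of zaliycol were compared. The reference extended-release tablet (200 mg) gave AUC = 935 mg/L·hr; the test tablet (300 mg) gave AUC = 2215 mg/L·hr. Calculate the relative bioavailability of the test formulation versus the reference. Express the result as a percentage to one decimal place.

F_rel = (AUC_test/D_test) / (AUC_ref/D_ref)
      = (2215/300) / (935/200)
      = 7.38333 / 4.675 = 1.5793 = 157.93%

F_rel = 157.9%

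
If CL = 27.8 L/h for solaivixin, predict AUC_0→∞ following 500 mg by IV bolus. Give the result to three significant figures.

AUC = 18.0 mg/L·h

AUC_0→∞ = Dose_iv / CL
        = 500 / 27.8 = 17.9856 mg/L·h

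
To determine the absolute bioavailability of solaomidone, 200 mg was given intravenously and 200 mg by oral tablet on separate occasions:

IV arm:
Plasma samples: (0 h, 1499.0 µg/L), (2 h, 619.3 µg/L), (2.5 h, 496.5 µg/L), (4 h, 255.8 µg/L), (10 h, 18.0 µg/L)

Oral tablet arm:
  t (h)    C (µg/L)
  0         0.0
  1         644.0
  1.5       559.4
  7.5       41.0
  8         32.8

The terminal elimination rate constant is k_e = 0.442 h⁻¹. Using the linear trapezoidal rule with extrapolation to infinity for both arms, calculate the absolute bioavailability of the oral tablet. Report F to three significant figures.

Trapezoidal AUC_0→10 (IV):
  [0→2]: (1499.0+619.3)/2 × 2 = 2118.3
  [2→2.5]: (619.3+496.5)/2 × 0.5 = 278.95
  [2.5→4]: (496.5+255.8)/2 × 1.5 = 564.225
  [4→10]: (255.8+18.0)/2 × 6 = 821.4
  Sum = 3782.875 µg/L·h
IV tail: 18.0/0.442 = 40.724; AUC_iv,0→∞ = 3782.875 + 40.724 = 3823.599 µg/L·h
Trapezoidal AUC_0→8 (oral tablet):
  [0→1]: (0.0+644.0)/2 × 1 = 322.0
  [1→1.5]: (644.0+559.4)/2 × 0.5 = 300.85
  [1.5→7.5]: (559.4+41.0)/2 × 6 = 1801.2
  [7.5→8]: (41.0+32.8)/2 × 0.5 = 18.45
  Sum = 2442.5 µg/L·h
oral tablet tail: 32.8/0.442 = 74.208; AUC_ev,0→∞ = 2442.5 + 74.208 = 2516.708 µg/L·h
F = (AUC_ev/D_ev)/(AUC_iv/D_iv) = (2516.708/200)/(3823.599/200) = 12.58354/19.117995 = 0.6582

F = 0.658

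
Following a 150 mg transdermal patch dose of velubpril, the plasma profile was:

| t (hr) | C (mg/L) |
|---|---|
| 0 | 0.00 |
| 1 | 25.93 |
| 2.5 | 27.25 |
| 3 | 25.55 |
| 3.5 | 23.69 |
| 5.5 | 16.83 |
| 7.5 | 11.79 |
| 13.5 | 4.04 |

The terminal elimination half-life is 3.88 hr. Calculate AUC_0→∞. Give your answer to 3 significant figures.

AUC = 218 mg/L·hr

Trapezoidal AUC_0→13.5:
  [0→1]: (0.00+25.93)/2 × 1 = 12.965
  [1→2.5]: (25.93+27.25)/2 × 1.5 = 39.885
  [2.5→3]: (27.25+25.55)/2 × 0.5 = 13.2
  [3→3.5]: (25.55+23.69)/2 × 0.5 = 12.31
  [3.5→5.5]: (23.69+16.83)/2 × 2 = 40.52
  [5.5→7.5]: (16.83+11.79)/2 × 2 = 28.62
  [7.5→13.5]: (11.79+4.04)/2 × 6 = 47.49
  Sum = 194.99 mg/L·hr
k_e = ln2 / t½ = 0.693147 / 3.88 = 0.1786 hr^-1
Extrapolated tail: C_last / k_e = 4.04 / 0.1786 = 22.620
AUC_0→∞ = 194.99 + 22.620 = 217.61 mg/L·hr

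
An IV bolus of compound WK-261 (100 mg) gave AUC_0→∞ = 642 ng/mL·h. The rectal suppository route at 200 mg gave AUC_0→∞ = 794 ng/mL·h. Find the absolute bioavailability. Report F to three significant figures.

F = (AUC_ev / D_ev) / (AUC_iv / D_iv)
  = (794/200) / (642/100)
  = 3.97 / 6.42 = 0.6184

F = 0.618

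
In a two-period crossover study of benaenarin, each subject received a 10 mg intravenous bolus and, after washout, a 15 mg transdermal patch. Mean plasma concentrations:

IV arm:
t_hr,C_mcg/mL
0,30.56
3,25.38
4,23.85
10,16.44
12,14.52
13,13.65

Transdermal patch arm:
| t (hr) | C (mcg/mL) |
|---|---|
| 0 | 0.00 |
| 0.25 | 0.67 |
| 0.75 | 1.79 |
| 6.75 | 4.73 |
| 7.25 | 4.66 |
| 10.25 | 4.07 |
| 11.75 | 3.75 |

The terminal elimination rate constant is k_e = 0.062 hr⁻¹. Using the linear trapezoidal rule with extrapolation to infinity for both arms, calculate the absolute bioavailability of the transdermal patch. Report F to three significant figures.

Trapezoidal AUC_0→13 (IV):
  [0→3]: (30.56+25.38)/2 × 3 = 83.91
  [3→4]: (25.38+23.85)/2 × 1 = 24.615
  [4→10]: (23.85+16.44)/2 × 6 = 120.87
  [10→12]: (16.44+14.52)/2 × 2 = 30.96
  [12→13]: (14.52+13.65)/2 × 1 = 14.085
  Sum = 274.44 mcg/mL·hr
IV tail: 13.65/0.062 = 220.161; AUC_iv,0→∞ = 274.44 + 220.161 = 494.601 mcg/mL·hr
Trapezoidal AUC_0→11.75 (transdermal patch):
  [0→0.25]: (0.00+0.67)/2 × 0.25 = 0.08375
  [0.25→0.75]: (0.67+1.79)/2 × 0.5 = 0.615
  [0.75→6.75]: (1.79+4.73)/2 × 6 = 19.56
  [6.75→7.25]: (4.73+4.66)/2 × 0.5 = 2.3475
  [7.25→10.25]: (4.66+4.07)/2 × 3 = 13.095
  [10.25→11.75]: (4.07+3.75)/2 × 1.5 = 5.865
  Sum = 41.56625 mcg/mL·hr
transdermal patch tail: 3.75/0.062 = 60.484; AUC_ev,0→∞ = 41.56625 + 60.484 = 102.05025 mcg/mL·hr
F = (AUC_ev/D_ev)/(AUC_iv/D_iv) = (102.05025/15)/(494.601/10) = 6.80335/49.4601 = 0.1376

F = 0.138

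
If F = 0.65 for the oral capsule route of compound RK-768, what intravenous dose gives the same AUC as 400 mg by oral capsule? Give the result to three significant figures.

D_iv = 260 mg

Systemic exposure from an extravascular dose = F × D_ev, so the equivalent IV dose is F × D_ev.
D_iv = F × D_ev = 0.65 × 400 = 260 mg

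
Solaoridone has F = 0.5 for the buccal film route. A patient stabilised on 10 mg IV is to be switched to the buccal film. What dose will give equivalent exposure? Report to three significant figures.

For equal systemic exposure: F × D_ev = D_iv
D_ev = D_iv / F = 10 / 0.5 = 20 mg

D_buccal = 20.0 mg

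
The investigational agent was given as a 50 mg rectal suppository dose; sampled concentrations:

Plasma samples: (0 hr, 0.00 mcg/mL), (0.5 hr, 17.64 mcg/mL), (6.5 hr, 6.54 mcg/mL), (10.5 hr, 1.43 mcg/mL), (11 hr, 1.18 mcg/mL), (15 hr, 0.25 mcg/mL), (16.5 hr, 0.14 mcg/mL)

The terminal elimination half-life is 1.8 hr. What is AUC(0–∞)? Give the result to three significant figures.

AUC = 97.1 mcg/mL·hr

Trapezoidal AUC_0→16.5:
  [0→0.5]: (0.00+17.64)/2 × 0.5 = 4.41
  [0.5→6.5]: (17.64+6.54)/2 × 6 = 72.54
  [6.5→10.5]: (6.54+1.43)/2 × 4 = 15.94
  [10.5→11]: (1.43+1.18)/2 × 0.5 = 0.6525
  [11→15]: (1.18+0.25)/2 × 4 = 2.86
  [15→16.5]: (0.25+0.14)/2 × 1.5 = 0.2925
  Sum = 96.695 mcg/mL·hr
k_e = ln2 / t½ = 0.693147 / 1.8 = 0.3851 hr^-1
Extrapolated tail: C_last / k_e = 0.14 / 0.3851 = 0.364
AUC_0→∞ = 96.695 + 0.364 = 97.059 mcg/mL·hr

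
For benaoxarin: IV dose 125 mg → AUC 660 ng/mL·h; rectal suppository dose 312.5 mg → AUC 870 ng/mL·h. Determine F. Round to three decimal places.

F = 0.527

F = (AUC_ev / D_ev) / (AUC_iv / D_iv)
  = (870/312.5) / (660/125)
  = 2.784 / 5.28 = 0.5273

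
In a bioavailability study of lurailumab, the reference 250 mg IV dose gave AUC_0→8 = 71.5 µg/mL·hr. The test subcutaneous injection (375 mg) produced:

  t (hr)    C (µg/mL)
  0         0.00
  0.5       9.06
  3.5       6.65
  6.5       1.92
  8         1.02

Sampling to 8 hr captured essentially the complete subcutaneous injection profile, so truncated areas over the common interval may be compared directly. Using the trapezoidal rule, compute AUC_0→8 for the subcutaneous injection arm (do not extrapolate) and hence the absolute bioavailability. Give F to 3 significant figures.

Trapezoidal AUC_0→8 (subcutaneous injection):
  [0→0.5]: (0.00+9.06)/2 × 0.5 = 2.265
  [0.5→3.5]: (9.06+6.65)/2 × 3 = 23.565
  [3.5→6.5]: (6.65+1.92)/2 × 3 = 12.855
  [6.5→8]: (1.92+1.02)/2 × 1.5 = 2.205
  Sum = 40.89 µg/mL·hr
F = (AUC_ev/D_ev)/(AUC_iv/D_iv) = (40.89/375)/(71.5/250) = 0.10904/0.286 = 0.3813

F = 0.381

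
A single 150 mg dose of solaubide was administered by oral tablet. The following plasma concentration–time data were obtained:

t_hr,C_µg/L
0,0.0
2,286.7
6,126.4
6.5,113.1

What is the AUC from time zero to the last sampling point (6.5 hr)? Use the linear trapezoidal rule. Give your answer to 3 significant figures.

Trapezoidal AUC_0→6.5:
  [0→2]: (0.0+286.7)/2 × 2 = 286.7
  [2→6]: (286.7+126.4)/2 × 4 = 826.2
  [6→6.5]: (126.4+113.1)/2 × 0.5 = 59.875
  Sum = 1172.775 µg/L·hr

AUC = 1170 µg/L·hr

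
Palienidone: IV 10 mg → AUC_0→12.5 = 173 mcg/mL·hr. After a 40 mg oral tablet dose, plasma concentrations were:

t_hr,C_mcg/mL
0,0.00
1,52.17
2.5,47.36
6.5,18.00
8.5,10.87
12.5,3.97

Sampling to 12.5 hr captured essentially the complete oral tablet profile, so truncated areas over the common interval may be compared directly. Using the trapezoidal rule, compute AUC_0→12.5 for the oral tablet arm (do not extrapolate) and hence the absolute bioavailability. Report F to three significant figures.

Trapezoidal AUC_0→12.5 (oral tablet):
  [0→1]: (0.00+52.17)/2 × 1 = 26.085
  [1→2.5]: (52.17+47.36)/2 × 1.5 = 74.6475
  [2.5→6.5]: (47.36+18.00)/2 × 4 = 130.72
  [6.5→8.5]: (18.00+10.87)/2 × 2 = 28.87
  [8.5→12.5]: (10.87+3.97)/2 × 4 = 29.68
  Sum = 290.0025 mcg/mL·hr
F = (AUC_ev/D_ev)/(AUC_iv/D_iv) = (290.0025/40)/(173/10) = 7.2500625/17.3 = 0.4191

F = 0.419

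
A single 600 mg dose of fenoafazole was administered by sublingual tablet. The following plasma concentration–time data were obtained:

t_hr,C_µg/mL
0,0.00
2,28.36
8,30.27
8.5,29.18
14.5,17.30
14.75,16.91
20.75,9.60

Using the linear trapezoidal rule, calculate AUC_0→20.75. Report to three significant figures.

AUC = 442 µg/mL·hr

Trapezoidal AUC_0→20.75:
  [0→2]: (0.00+28.36)/2 × 2 = 28.36
  [2→8]: (28.36+30.27)/2 × 6 = 175.89
  [8→8.5]: (30.27+29.18)/2 × 0.5 = 14.8625
  [8.5→14.5]: (29.18+17.30)/2 × 6 = 139.44
  [14.5→14.75]: (17.30+16.91)/2 × 0.25 = 4.27625
  [14.75→20.75]: (16.91+9.60)/2 × 6 = 79.53
  Sum = 442.35875 µg/mL·hr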